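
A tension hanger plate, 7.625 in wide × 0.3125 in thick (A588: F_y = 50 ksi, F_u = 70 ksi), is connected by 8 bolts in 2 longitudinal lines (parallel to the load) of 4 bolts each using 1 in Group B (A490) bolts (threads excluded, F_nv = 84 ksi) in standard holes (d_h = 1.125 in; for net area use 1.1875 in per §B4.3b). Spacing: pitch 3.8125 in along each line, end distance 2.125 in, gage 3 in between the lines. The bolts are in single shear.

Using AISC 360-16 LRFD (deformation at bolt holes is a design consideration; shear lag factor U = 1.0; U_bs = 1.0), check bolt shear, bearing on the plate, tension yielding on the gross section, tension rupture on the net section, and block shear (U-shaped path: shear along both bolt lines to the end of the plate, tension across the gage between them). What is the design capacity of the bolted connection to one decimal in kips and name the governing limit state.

Bolt shear: A_b = π(1)²/4 = 0.7854 in². φR_n = 0.75 × 84 × 0.7854 × 8 × 1 = 395.8 kips.
Bearing (0.3125 in plate, F_u = 70 ksi): end bolts L_c = 2.125 − 1.125/2 = 1.5625, R_n = min(1.2×1.5625×0.3125×70, 2.4×1×0.3125×70) = 41.016 kips/bolt; interior L_c = 3.8125 − 1.125 = 2.6875, R_n = 52.5 kips/bolt. φR_n = 0.75 × (2×41.016 + 6×52.5) = 297.8 kips.
Tension yield (gross): A_g = 7.625×0.3125 = 2.3828 in². φR_n = 0.90 × 50 × 2.3828 = 107.2 kips.
Tension rupture (net): A_n = (7.625 − 2×1.1875)×0.3125 = 1.6406 in² (U = 1.0, A_e = A_n). φR_n = 0.75 × 70 × 1.6406 = 86.1 kips.
Block shear: shear path 2×[2.125+3×3.8125] = 2×13.5625 in, A_gv = 8.4766, A_nv = 2×(13.5625 − 3.5×1.1875)×0.3125 = 5.8789 in²; tension across gage: (3 − 1×1.1875)×0.3125 = 0.56641 in². R_n = min(0.6×70×5.8789, 0.6×50×8.4766) + 1.0×70×0.56641 = min(246.91, 254.3) + 39.649 = 286.56 kips. φR_n = 0.75 × 286.56 = 214.9 kips.
Governing: min(395.8, 297.8, 107.2, 86.1, 214.9) = 86.1 kips → net-section rupture.

86.1 kips (net-section rupture governs)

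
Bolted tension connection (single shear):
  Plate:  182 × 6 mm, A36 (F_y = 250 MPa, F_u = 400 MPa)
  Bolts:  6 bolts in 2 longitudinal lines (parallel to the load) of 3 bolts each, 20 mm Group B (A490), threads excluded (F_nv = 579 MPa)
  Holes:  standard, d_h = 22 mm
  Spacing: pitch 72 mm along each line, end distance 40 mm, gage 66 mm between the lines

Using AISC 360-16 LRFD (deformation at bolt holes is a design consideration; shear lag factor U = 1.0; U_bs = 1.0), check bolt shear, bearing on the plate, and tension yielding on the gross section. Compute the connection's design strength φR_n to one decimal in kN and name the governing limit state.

Bolt shear: A_b = π(20)²/4 = 314.16 mm². φR_n = 0.75 × 579 × 314.16 × 6 × 1 = 818.5 kN.
Bearing (6 mm plate, F_u = 400 MPa): end bolts L_c = 40 − 22/2 = 29, R_n = min(1.2×29×6×400, 2.4×20×6×400) = 83.52 kN/bolt; interior L_c = 72 − 22 = 50, R_n = 115.2 kN/bolt. φR_n = 0.75 × (2×83.52 + 4×115.2) = 470.9 kN.
Tension yield (gross): A_g = 182×6 = 1092 mm². φR_n = 0.90 × 250 × 1092 = 245.7 kN.
Governing: min(818.5, 470.9, 245.7) = 245.7 kN → gross-section yield.

245.7 kN (gross-section yield governs)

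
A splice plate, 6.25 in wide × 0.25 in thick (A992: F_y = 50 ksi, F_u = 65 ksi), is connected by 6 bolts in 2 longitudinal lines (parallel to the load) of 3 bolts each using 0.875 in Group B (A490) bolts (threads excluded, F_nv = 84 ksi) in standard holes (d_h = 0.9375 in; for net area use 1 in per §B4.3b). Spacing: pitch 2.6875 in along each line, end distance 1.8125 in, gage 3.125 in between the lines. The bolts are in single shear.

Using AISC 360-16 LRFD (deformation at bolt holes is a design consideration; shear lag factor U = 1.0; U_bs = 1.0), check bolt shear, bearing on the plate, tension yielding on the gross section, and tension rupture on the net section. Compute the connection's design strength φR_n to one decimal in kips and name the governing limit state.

Bolt shear: A_b = π(0.875)²/4 = 0.60132 in². φR_n = 0.75 × 84 × 0.60132 × 6 × 1 = 227.3 kips.
Bearing (0.25 in plate, F_u = 65 ksi): end bolts L_c = 1.8125 − 0.9375/2 = 1.34375, R_n = min(1.2×1.34375×0.25×65, 2.4×0.875×0.25×65) = 26.203 kips/bolt; interior L_c = 2.6875 − 0.9375 = 1.75, R_n = 34.125 kips/bolt. φR_n = 0.75 × (2×26.203 + 4×34.125) = 141.7 kips.
Tension yield (gross): A_g = 6.25×0.25 = 1.5625 in². φR_n = 0.90 × 50 × 1.5625 = 70.3 kips.
Tension rupture (net): A_n = (6.25 − 2×1)×0.25 = 1.0625 in² (U = 1.0, A_e = A_n). φR_n = 0.75 × 65 × 1.0625 = 51.8 kips.
Governing: min(227.3, 141.7, 70.3, 51.8) = 51.8 kips → net-section rupture.

51.8 kips (net-section rupture governs)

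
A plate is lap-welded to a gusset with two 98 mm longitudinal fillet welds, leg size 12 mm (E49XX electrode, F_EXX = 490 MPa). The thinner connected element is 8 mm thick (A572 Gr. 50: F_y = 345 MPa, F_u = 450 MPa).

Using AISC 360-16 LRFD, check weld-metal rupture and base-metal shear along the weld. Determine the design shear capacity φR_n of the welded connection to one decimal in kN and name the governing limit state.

Weld metal: throat = 0.707×12 = 8.484 mm, L = 2×98 = 196 mm. φR_n = 0.75 × 0.6 × 490 × 8.484 × 196 = 366.7 kN.
Base metal shear (8 mm plate): yield φR_n = 1.0×0.6×345×8×196 = 324.6 kN; rupture φR_n = 0.75×0.6×450×8×196 = 317.5 kN; take 317.5 kN (rupture).
Governing: min(366.7, 317.5) = 317.5 kN → base-metal shear.

317.5 kN (base-metal shear governs)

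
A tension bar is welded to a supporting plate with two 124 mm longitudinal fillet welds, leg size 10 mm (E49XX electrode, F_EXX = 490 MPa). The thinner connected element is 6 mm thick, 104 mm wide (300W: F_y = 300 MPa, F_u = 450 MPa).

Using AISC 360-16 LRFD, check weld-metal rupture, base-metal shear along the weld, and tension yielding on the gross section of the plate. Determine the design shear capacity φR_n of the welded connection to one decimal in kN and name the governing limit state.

168.5 kN (gross-section yield governs)

Weld metal: throat = 0.707×10 = 7.07 mm, L = 2×124 = 248 mm. φR_n = 0.75 × 0.6 × 490 × 7.07 × 248 = 386.6 kN.
Base metal shear (6 mm plate): yield φR_n = 1.0×0.6×300×6×248 = 267.8 kN; rupture φR_n = 0.75×0.6×450×6×248 = 301.3 kN; take 267.8 kN (yield).
Tension yield (gross): A_g = 104×6 = 624 mm². φR_n = 0.90 × 300 × 624 = 168.5 kN.
Governing: min(386.6, 267.8, 168.5) = 168.5 kN → gross-section yield.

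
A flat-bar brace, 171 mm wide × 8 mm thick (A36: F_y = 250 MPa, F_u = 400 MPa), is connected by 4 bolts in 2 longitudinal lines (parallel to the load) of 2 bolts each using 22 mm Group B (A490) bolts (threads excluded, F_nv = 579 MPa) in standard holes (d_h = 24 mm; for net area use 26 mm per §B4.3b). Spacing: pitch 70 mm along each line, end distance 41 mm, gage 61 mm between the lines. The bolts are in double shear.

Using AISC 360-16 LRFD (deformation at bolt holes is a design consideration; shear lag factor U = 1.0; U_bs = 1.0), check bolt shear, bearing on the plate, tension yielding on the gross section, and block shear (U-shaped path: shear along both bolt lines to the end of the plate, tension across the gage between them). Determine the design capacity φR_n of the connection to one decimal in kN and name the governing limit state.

283.8 kN (block shear governs)

Bolt shear: A_b = π(22)²/4 = 380.13 mm². φR_n = 0.75 × 579 × 380.13 × 4 × 2 = 1320.6 kN.
Bearing (8 mm plate, F_u = 400 MPa): end bolts L_c = 41 − 24/2 = 29, R_n = min(1.2×29×8×400, 2.4×22×8×400) = 111.36 kN/bolt; interior L_c = 70 − 24 = 46, R_n = 168.96 kN/bolt. φR_n = 0.75 × (2×111.36 + 2×168.96) = 420.5 kN.
Tension yield (gross): A_g = 171×8 = 1368 mm². φR_n = 0.90 × 250 × 1368 = 307.8 kN.
Block shear: shear path 2×[41+1×70] = 2×111 mm, A_gv = 1776, A_nv = 2×(111 − 1.5×26)×8 = 1152 mm²; tension across gage: (61 − 1×26)×8 = 280 mm². R_n = min(0.6×400×1152, 0.6×250×1776) + 1.0×400×280 = min(276.48, 266.4) + 112 = 378.4 kN. φR_n = 0.75 × 378.4 = 283.8 kN.
Governing: min(1320.6, 420.5, 307.8, 283.8) = 283.8 kN → block shear.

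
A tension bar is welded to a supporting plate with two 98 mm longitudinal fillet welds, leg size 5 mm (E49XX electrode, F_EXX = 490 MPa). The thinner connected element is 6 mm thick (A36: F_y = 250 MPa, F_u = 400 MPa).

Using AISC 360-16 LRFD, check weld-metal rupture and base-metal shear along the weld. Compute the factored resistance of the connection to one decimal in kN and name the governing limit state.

152.8 kN (weld metal governs)

Weld metal: throat = 0.707×5 = 3.535 mm, L = 2×98 = 196 mm. φR_n = 0.75 × 0.6 × 490 × 3.535 × 196 = 152.8 kN.
Base metal shear (6 mm plate): yield φR_n = 1.0×0.6×250×6×196 = 176.4 kN; rupture φR_n = 0.75×0.6×400×6×196 = 211.7 kN; take 176.4 kN (yield).
Governing: min(152.8, 176.4) = 152.8 kN → weld metal.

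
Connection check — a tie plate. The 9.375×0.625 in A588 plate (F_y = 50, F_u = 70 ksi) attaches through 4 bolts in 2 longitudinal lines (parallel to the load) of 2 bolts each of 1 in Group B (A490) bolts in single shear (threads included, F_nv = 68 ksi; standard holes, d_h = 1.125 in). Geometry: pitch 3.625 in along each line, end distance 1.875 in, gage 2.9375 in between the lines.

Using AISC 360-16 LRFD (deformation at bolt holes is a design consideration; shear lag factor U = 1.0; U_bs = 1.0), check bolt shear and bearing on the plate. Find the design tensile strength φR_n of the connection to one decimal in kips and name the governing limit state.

Bolt shear: A_b = π(1)²/4 = 0.7854 in². φR_n = 0.75 × 68 × 0.7854 × 4 × 1 = 160.2 kips.
Bearing (0.625 in plate, F_u = 70 ksi): end bolts L_c = 1.875 − 1.125/2 = 1.3125, R_n = min(1.2×1.3125×0.625×70, 2.4×1×0.625×70) = 68.906 kips/bolt; interior L_c = 3.625 − 1.125 = 2.5, R_n = 105 kips/bolt. φR_n = 0.75 × (2×68.906 + 2×105) = 260.9 kips.
Governing: min(160.2, 260.9) = 160.2 kips → bolt shear.

160.2 kips (bolt shear governs)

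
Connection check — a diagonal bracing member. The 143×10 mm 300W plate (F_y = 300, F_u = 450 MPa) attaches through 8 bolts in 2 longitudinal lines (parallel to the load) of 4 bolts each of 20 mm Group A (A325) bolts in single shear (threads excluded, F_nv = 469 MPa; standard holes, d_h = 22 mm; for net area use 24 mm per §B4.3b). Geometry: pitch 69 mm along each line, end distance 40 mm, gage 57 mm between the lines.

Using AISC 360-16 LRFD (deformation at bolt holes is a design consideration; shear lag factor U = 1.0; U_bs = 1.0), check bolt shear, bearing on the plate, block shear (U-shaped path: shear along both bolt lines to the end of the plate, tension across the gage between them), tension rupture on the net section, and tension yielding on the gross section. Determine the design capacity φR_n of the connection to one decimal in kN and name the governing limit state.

Bolt shear: A_b = π(20)²/4 = 314.16 mm². φR_n = 0.75 × 469 × 314.16 × 8 × 1 = 884.0 kN.
Bearing (10 mm plate, F_u = 450 MPa): end bolts L_c = 40 − 22/2 = 29, R_n = min(1.2×29×10×450, 2.4×20×10×450) = 156.6 kN/bolt; interior L_c = 69 − 22 = 47, R_n = 216 kN/bolt. φR_n = 0.75 × (2×156.6 + 6×216) = 1206.9 kN.
Block shear: shear path 2×[40+3×69] = 2×247 mm, A_gv = 4940, A_nv = 2×(247 − 3.5×24)×10 = 3260 mm²; tension across gage: (57 − 1×24)×10 = 330 mm². R_n = min(0.6×450×3260, 0.6×300×4940) + 1.0×450×330 = min(880.2, 889.2) + 148.5 = 1028.7 kN. φR_n = 0.75 × 1028.7 = 771.5 kN.
Tension rupture (net): A_n = (143 − 2×24)×10 = 950 mm² (U = 1.0, A_e = A_n). φR_n = 0.75 × 450 × 950 = 320.6 kN.
Tension yield (gross): A_g = 143×10 = 1430 mm². φR_n = 0.90 × 300 × 1430 = 386.1 kN.
Governing: min(884.0, 1206.9, 771.5, 320.6, 386.1) = 320.6 kN → net-section rupture.

320.6 kN (net-section rupture governs)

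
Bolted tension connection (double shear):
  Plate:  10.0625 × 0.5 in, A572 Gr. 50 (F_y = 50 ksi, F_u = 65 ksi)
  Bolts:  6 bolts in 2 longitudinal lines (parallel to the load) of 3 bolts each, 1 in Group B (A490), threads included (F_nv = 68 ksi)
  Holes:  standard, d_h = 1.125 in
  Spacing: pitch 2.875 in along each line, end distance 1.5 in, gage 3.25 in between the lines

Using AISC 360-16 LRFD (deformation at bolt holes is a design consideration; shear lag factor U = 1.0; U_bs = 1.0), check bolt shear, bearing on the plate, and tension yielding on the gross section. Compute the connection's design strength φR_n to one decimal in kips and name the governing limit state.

Bolt shear: A_b = π(1)²/4 = 0.7854 in². φR_n = 0.75 × 68 × 0.7854 × 6 × 2 = 480.7 kips.
Bearing (0.5 in plate, F_u = 65 ksi): end bolts L_c = 1.5 − 1.125/2 = 0.9375, R_n = min(1.2×0.9375×0.5×65, 2.4×1×0.5×65) = 36.563 kips/bolt; interior L_c = 2.875 − 1.125 = 1.75, R_n = 68.25 kips/bolt. φR_n = 0.75 × (2×36.563 + 4×68.25) = 259.6 kips.
Tension yield (gross): A_g = 10.0625×0.5 = 5.0313 in². φR_n = 0.90 × 50 × 5.0313 = 226.4 kips.
Governing: min(480.7, 259.6, 226.4) = 226.4 kips → gross-section yield.

226.4 kips (gross-section yield governs)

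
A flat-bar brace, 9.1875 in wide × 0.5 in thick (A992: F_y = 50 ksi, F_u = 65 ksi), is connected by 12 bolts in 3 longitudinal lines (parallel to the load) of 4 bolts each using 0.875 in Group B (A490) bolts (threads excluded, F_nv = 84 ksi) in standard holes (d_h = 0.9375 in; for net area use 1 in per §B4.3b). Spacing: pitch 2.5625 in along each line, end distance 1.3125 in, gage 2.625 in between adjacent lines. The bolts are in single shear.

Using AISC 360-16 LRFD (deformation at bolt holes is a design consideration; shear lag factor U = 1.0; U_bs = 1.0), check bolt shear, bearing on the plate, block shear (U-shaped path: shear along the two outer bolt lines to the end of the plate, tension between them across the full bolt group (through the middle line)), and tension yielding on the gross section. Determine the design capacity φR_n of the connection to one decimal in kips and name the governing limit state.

Bolt shear: A_b = π(0.875)²/4 = 0.60132 in². φR_n = 0.75 × 84 × 0.60132 × 12 × 1 = 454.6 kips.
Bearing (0.5 in plate, F_u = 65 ksi): end bolts L_c = 1.3125 − 0.9375/2 = 0.84375, R_n = min(1.2×0.84375×0.5×65, 2.4×0.875×0.5×65) = 32.906 kips/bolt; interior L_c = 2.5625 − 0.9375 = 1.625, R_n = 63.375 kips/bolt. φR_n = 0.75 × (3×32.906 + 9×63.375) = 501.8 kips.
Block shear: shear path 2×[1.3125+3×2.5625] = 2×9 in, A_gv = 9, A_nv = 2×(9 − 3.5×1)×0.5 = 5.5 in²; tension across gage: (5.25 − 2×1)×0.5 = 1.625 in². R_n = min(0.6×65×5.5, 0.6×50×9) + 1.0×65×1.625 = min(214.5, 270) + 105.63 = 320.13 kips. φR_n = 0.75 × 320.13 = 240.1 kips.
Tension yield (gross): A_g = 9.1875×0.5 = 4.5938 in². φR_n = 0.90 × 50 × 4.5938 = 206.7 kips.
Governing: min(454.6, 501.8, 240.1, 206.7) = 206.7 kips → gross-section yield.

206.7 kips (gross-section yield governs)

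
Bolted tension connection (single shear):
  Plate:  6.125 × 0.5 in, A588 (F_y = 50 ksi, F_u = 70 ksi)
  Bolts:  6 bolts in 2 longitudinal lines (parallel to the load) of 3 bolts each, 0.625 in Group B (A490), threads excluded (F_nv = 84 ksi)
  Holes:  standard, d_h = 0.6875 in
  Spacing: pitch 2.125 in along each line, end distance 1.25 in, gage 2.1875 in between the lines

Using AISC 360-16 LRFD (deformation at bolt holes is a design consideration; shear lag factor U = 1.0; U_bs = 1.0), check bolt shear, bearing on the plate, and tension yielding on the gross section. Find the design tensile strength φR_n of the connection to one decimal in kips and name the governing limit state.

116.0 kips (bolt shear governs)

Bolt shear: A_b = π(0.625)²/4 = 0.3068 in². φR_n = 0.75 × 84 × 0.3068 × 6 × 1 = 116.0 kips.
Bearing (0.5 in plate, F_u = 70 ksi): end bolts L_c = 1.25 − 0.6875/2 = 0.90625, R_n = min(1.2×0.90625×0.5×70, 2.4×0.625×0.5×70) = 38.063 kips/bolt; interior L_c = 2.125 − 0.6875 = 1.4375, R_n = 52.5 kips/bolt. φR_n = 0.75 × (2×38.063 + 4×52.5) = 214.6 kips.
Tension yield (gross): A_g = 6.125×0.5 = 3.0625 in². φR_n = 0.90 × 50 × 3.0625 = 137.8 kips.
Governing: min(116.0, 214.6, 137.8) = 116.0 kips → bolt shear.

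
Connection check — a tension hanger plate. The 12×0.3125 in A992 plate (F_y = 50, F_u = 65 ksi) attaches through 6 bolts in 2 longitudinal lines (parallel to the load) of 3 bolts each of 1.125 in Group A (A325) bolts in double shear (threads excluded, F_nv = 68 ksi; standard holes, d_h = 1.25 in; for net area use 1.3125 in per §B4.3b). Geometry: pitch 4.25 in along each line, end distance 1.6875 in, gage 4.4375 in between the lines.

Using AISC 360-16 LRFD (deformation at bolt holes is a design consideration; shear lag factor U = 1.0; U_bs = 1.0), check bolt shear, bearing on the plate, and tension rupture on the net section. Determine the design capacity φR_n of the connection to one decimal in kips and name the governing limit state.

Bolt shear: A_b = π(1.125)²/4 = 0.99402 in². φR_n = 0.75 × 68 × 0.99402 × 6 × 2 = 608.3 kips.
Bearing (0.3125 in plate, F_u = 65 ksi): end bolts L_c = 1.6875 − 1.25/2 = 1.0625, R_n = min(1.2×1.0625×0.3125×65, 2.4×1.125×0.3125×65) = 25.898 kips/bolt; interior L_c = 4.25 − 1.25 = 3, R_n = 54.844 kips/bolt. φR_n = 0.75 × (2×25.898 + 4×54.844) = 203.4 kips.
Tension rupture (net): A_n = (12 − 2×1.3125)×0.3125 = 2.9297 in² (U = 1.0, A_e = A_n). φR_n = 0.75 × 65 × 2.9297 = 142.8 kips.
Governing: min(608.3, 203.4, 142.8) = 142.8 kips → net-section rupture.

142.8 kips (net-section rupture governs)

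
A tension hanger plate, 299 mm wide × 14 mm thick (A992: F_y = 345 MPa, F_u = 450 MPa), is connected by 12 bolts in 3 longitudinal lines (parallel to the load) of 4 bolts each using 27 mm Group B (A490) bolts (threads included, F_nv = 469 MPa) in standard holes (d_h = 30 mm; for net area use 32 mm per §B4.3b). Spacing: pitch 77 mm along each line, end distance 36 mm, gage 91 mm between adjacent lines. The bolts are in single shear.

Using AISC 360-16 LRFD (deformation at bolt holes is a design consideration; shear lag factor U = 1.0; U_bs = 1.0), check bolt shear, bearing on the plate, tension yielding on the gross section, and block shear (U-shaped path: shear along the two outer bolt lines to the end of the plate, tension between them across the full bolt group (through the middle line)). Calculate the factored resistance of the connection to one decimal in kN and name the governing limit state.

1299.8 kN (gross-section yield governs)

Bolt shear: A_b = π(27)²/4 = 572.56 mm². φR_n = 0.75 × 469 × 572.56 × 12 × 1 = 2416.8 kN.
Bearing (14 mm plate, F_u = 450 MPa): end bolts L_c = 36 − 30/2 = 21, R_n = min(1.2×21×14×450, 2.4×27×14×450) = 158.76 kN/bolt; interior L_c = 77 − 30 = 47, R_n = 355.32 kN/bolt. φR_n = 0.75 × (3×158.76 + 9×355.32) = 2755.6 kN.
Tension yield (gross): A_g = 299×14 = 4186 mm². φR_n = 0.90 × 345 × 4186 = 1299.8 kN.
Block shear: shear path 2×[36+3×77] = 2×267 mm, A_gv = 7476, A_nv = 2×(267 − 3.5×32)×14 = 4340 mm²; tension across gage: (182 − 2×32)×14 = 1652 mm². R_n = min(0.6×450×4340, 0.6×345×7476) + 1.0×450×1652 = min(1171.8, 1547.5) + 743.4 = 1915.2 kN. φR_n = 0.75 × 1915.2 = 1436.4 kN.
Governing: min(2416.8, 2755.6, 1299.8, 1436.4) = 1299.8 kN → gross-section yield.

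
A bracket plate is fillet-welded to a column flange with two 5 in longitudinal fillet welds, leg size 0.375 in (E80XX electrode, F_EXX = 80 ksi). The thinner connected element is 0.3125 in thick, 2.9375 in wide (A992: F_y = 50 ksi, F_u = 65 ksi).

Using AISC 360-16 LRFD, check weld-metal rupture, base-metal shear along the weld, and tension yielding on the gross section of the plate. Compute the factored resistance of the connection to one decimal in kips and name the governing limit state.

Weld metal: throat = 0.707×0.375 = 0.26513 in, L = 2×5 = 10 in. φR_n = 0.75 × 0.6 × 80 × 0.26513 × 10 = 95.4 kips.
Base metal shear (0.3125 in plate): yield φR_n = 1.0×0.6×50×0.3125×10 = 93.8 kips; rupture φR_n = 0.75×0.6×65×0.3125×10 = 91.4 kips; take 91.4 kips (rupture).
Tension yield (gross): A_g = 2.9375×0.3125 = 0.91797 in². φR_n = 0.90 × 50 × 0.91797 = 41.3 kips.
Governing: min(95.4, 91.4, 41.3) = 41.3 kips → gross-section yield.

41.3 kips (gross-section yield governs)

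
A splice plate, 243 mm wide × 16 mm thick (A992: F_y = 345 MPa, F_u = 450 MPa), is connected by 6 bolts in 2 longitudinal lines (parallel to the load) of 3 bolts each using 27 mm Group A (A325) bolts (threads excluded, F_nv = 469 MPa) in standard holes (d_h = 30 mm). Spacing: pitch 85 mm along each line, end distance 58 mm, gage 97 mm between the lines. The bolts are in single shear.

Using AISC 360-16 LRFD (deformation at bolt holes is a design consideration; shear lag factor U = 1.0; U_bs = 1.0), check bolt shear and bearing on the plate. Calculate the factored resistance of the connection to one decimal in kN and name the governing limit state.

1208.4 kN (bolt shear governs)

Bolt shear: A_b = π(27)²/4 = 572.56 mm². φR_n = 0.75 × 469 × 572.56 × 6 × 1 = 1208.4 kN.
Bearing (16 mm plate, F_u = 450 MPa): end bolts L_c = 58 − 30/2 = 43, R_n = min(1.2×43×16×450, 2.4×27×16×450) = 371.52 kN/bolt; interior L_c = 85 − 30 = 55, R_n = 466.56 kN/bolt. φR_n = 0.75 × (2×371.52 + 4×466.56) = 1957.0 kN.
Governing: min(1208.4, 1957.0) = 1208.4 kN → bolt shear.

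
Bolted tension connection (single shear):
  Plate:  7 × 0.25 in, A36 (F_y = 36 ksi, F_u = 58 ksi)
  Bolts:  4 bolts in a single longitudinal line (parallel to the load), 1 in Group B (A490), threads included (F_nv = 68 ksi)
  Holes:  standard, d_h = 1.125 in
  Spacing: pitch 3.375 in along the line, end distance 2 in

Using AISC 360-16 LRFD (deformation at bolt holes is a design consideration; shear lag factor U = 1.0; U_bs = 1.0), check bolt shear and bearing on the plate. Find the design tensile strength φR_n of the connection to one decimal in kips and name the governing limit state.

97.1 kips (bearing governs)

Bolt shear: A_b = π(1)²/4 = 0.7854 in². φR_n = 0.75 × 68 × 0.7854 × 4 × 1 = 160.2 kips.
Bearing (0.25 in plate, F_u = 58 ksi): end bolts L_c = 2 − 1.125/2 = 1.4375, R_n = min(1.2×1.4375×0.25×58, 2.4×1×0.25×58) = 25.013 kips/bolt; interior L_c = 3.375 − 1.125 = 2.25, R_n = 34.8 kips/bolt. φR_n = 0.75 × (1×25.013 + 3×34.8) = 97.1 kips.
Governing: min(160.2, 97.1) = 97.1 kips → bearing.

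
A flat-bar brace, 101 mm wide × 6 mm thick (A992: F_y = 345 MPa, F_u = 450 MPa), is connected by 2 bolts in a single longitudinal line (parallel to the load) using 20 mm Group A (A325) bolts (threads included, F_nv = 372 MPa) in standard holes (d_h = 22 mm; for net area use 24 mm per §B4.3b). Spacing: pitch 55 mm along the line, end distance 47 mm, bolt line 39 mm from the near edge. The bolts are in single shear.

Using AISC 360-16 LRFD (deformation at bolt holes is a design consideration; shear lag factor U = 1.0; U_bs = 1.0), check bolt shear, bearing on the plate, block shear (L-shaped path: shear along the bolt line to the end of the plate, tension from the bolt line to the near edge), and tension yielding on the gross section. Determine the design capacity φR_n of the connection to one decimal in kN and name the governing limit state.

Bolt shear: A_b = π(20)²/4 = 314.16 mm². φR_n = 0.75 × 372 × 314.16 × 2 × 1 = 175.3 kN.
Bearing (6 mm plate, F_u = 450 MPa): end bolts L_c = 47 − 22/2 = 36, R_n = min(1.2×36×6×450, 2.4×20×6×450) = 116.64 kN/bolt; interior L_c = 55 − 22 = 33, R_n = 106.92 kN/bolt. φR_n = 0.75 × (1×116.64 + 1×106.92) = 167.7 kN.
Block shear: shear path 1×[47+1×55] = 1×102 mm, A_gv = 612, A_nv = 1×(102 − 1.5×24)×6 = 396 mm²; tension to near edge: (39 − 0.5×24)×6 = 162 mm². R_n = min(0.6×450×396, 0.6×345×612) + 1.0×450×162 = min(106.92, 126.68) + 72.9 = 179.82 kN. φR_n = 0.75 × 179.82 = 134.9 kN.
Tension yield (gross): A_g = 101×6 = 606 mm². φR_n = 0.90 × 345 × 606 = 188.2 kN.
Governing: min(175.3, 167.7, 134.9, 188.2) = 134.9 kN → block shear.

134.9 kN (block shear governs)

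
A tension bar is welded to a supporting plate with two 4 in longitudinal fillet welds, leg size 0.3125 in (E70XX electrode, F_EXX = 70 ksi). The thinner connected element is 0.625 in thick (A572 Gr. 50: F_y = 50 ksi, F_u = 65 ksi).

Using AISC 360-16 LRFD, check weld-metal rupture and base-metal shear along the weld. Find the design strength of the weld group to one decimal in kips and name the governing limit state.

Weld metal: throat = 0.707×0.3125 = 0.22094 in, L = 2×4 = 8 in. φR_n = 0.75 × 0.6 × 70 × 0.22094 × 8 = 55.7 kips.
Base metal shear (0.625 in plate): yield φR_n = 1.0×0.6×50×0.625×8 = 150.0 kips; rupture φR_n = 0.75×0.6×65×0.625×8 = 146.3 kips; take 146.3 kips (rupture).
Governing: min(55.7, 146.3) = 55.7 kips → weld metal.

55.7 kips (weld metal governs)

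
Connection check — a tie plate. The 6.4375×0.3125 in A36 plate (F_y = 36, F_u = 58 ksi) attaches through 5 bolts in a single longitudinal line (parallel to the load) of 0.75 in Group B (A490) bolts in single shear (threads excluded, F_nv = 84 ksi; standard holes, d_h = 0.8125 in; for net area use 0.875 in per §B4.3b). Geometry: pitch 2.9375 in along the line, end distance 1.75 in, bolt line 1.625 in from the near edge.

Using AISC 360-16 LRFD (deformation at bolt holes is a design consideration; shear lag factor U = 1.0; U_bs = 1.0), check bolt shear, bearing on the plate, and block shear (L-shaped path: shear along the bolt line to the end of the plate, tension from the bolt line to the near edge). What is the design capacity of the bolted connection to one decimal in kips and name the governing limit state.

Bolt shear: A_b = π(0.75)²/4 = 0.44179 in². φR_n = 0.75 × 84 × 0.44179 × 5 × 1 = 139.2 kips.
Bearing (0.3125 in plate, F_u = 58 ksi): end bolts L_c = 1.75 − 0.8125/2 = 1.34375, R_n = min(1.2×1.34375×0.3125×58, 2.4×0.75×0.3125×58) = 29.227 kips/bolt; interior L_c = 2.9375 − 0.8125 = 2.125, R_n = 32.625 kips/bolt. φR_n = 0.75 × (1×29.227 + 4×32.625) = 119.8 kips.
Block shear: shear path 1×[1.75+4×2.9375] = 1×13.5 in, A_gv = 4.2188, A_nv = 1×(13.5 − 4.5×0.875)×0.3125 = 2.9883 in²; tension to near edge: (1.625 − 0.5×0.875)×0.3125 = 0.37109 in². R_n = min(0.6×58×2.9883, 0.6×36×4.2188) + 1.0×58×0.37109 = min(103.99, 91.126) + 21.523 = 112.65 kips. φR_n = 0.75 × 112.65 = 84.5 kips.
Governing: min(139.2, 119.8, 84.5) = 84.5 kips → block shear.

84.5 kips (block shear governs)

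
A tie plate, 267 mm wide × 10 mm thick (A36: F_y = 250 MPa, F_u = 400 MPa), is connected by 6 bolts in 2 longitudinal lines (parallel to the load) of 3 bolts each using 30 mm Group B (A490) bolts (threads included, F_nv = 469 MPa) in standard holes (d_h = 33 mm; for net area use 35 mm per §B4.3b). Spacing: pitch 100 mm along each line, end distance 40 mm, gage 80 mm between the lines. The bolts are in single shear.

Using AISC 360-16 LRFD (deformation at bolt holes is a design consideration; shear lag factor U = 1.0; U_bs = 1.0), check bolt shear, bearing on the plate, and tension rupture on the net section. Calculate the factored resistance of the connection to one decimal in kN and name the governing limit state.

Bolt shear: A_b = π(30)²/4 = 706.86 mm². φR_n = 0.75 × 469 × 706.86 × 6 × 1 = 1491.8 kN.
Bearing (10 mm plate, F_u = 400 MPa): end bolts L_c = 40 − 33/2 = 23.5, R_n = min(1.2×23.5×10×400, 2.4×30×10×400) = 112.8 kN/bolt; interior L_c = 100 − 33 = 67, R_n = 288 kN/bolt. φR_n = 0.75 × (2×112.8 + 4×288) = 1033.2 kN.
Tension rupture (net): A_n = (267 − 2×35)×10 = 1970 mm² (U = 1.0, A_e = A_n). φR_n = 0.75 × 400 × 1970 = 591.0 kN.
Governing: min(1491.8, 1033.2, 591.0) = 591.0 kN → net-section rupture.

591.0 kN (net-section rupture governs)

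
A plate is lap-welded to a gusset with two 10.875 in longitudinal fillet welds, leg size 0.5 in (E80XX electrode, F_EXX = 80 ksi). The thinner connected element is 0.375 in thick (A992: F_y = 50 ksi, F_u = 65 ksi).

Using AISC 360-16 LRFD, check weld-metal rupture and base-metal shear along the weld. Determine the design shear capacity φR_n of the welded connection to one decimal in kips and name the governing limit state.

238.6 kips (base-metal shear governs)

Weld metal: throat = 0.707×0.5 = 0.3535 in, L = 2×10.875 = 21.75 in. φR_n = 0.75 × 0.6 × 80 × 0.3535 × 21.75 = 276.8 kips.
Base metal shear (0.375 in plate): yield φR_n = 1.0×0.6×50×0.375×21.75 = 244.7 kips; rupture φR_n = 0.75×0.6×65×0.375×21.75 = 238.6 kips; take 238.6 kips (rupture).
Governing: min(276.8, 238.6) = 238.6 kips → base-metal shear.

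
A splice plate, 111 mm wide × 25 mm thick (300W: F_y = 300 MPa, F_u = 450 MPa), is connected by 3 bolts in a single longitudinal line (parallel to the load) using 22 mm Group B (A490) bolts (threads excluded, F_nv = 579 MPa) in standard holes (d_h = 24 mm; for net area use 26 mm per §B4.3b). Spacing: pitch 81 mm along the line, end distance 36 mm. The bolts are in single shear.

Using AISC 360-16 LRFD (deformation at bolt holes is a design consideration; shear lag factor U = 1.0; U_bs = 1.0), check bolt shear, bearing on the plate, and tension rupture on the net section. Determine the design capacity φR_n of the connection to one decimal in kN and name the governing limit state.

Bolt shear: A_b = π(22)²/4 = 380.13 mm². φR_n = 0.75 × 579 × 380.13 × 3 × 1 = 495.2 kN.
Bearing (25 mm plate, F_u = 450 MPa): end bolts L_c = 36 − 24/2 = 24, R_n = min(1.2×24×25×450, 2.4×22×25×450) = 324 kN/bolt; interior L_c = 81 − 24 = 57, R_n = 594 kN/bolt. φR_n = 0.75 × (1×324 + 2×594) = 1134.0 kN.
Tension rupture (net): A_n = (111 − 1×26)×25 = 2125 mm² (U = 1.0, A_e = A_n). φR_n = 0.75 × 450 × 2125 = 717.2 kN.
Governing: min(495.2, 1134.0, 717.2) = 495.2 kN → bolt shear.

495.2 kN (bolt shear governs)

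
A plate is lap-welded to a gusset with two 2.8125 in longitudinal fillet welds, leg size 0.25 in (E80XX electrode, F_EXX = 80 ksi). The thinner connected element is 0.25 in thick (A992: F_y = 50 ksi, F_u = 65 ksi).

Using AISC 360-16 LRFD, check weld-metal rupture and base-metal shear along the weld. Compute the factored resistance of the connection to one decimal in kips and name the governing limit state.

Weld metal: throat = 0.707×0.25 = 0.17675 in, L = 2×2.8125 = 5.625 in. φR_n = 0.75 × 0.6 × 80 × 0.17675 × 5.625 = 35.8 kips.
Base metal shear (0.25 in plate): yield φR_n = 1.0×0.6×50×0.25×5.625 = 42.2 kips; rupture φR_n = 0.75×0.6×65×0.25×5.625 = 41.1 kips; take 41.1 kips (rupture).
Governing: min(35.8, 41.1) = 35.8 kips → weld metal.

35.8 kips (weld metal governs)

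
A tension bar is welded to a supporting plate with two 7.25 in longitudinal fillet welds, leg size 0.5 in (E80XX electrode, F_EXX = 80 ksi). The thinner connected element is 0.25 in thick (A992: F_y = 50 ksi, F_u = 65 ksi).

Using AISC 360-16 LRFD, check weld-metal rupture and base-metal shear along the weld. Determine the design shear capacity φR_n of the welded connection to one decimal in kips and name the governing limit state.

106.0 kips (base-metal shear governs)

Weld metal: throat = 0.707×0.5 = 0.3535 in, L = 2×7.25 = 14.5 in. φR_n = 0.75 × 0.6 × 80 × 0.3535 × 14.5 = 184.5 kips.
Base metal shear (0.25 in plate): yield φR_n = 1.0×0.6×50×0.25×14.5 = 108.8 kips; rupture φR_n = 0.75×0.6×65×0.25×14.5 = 106.0 kips; take 106.0 kips (rupture).
Governing: min(184.5, 106.0) = 106.0 kips → base-metal shear.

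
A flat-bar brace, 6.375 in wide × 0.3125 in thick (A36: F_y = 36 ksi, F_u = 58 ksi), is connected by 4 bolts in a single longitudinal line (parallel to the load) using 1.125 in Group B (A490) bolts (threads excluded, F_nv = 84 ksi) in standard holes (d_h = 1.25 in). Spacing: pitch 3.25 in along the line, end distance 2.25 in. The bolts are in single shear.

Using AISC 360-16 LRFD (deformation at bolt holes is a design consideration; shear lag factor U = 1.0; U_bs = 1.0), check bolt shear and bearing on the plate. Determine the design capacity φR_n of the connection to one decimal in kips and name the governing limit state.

Bolt shear: A_b = π(1.125)²/4 = 0.99402 in². φR_n = 0.75 × 84 × 0.99402 × 4 × 1 = 250.5 kips.
Bearing (0.3125 in plate, F_u = 58 ksi): end bolts L_c = 2.25 − 1.25/2 = 1.625, R_n = min(1.2×1.625×0.3125×58, 2.4×1.125×0.3125×58) = 35.344 kips/bolt; interior L_c = 3.25 − 1.25 = 2, R_n = 43.5 kips/bolt. φR_n = 0.75 × (1×35.344 + 3×43.5) = 124.4 kips.
Governing: min(250.5, 124.4) = 124.4 kips → bearing.

124.4 kips (bearing governs)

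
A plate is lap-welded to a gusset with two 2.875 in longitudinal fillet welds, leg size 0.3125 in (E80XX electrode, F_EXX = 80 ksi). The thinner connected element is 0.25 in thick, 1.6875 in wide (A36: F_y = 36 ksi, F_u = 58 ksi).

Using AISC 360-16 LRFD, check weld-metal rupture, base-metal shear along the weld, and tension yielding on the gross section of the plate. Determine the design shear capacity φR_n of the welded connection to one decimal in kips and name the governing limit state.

13.7 kips (gross-section yield governs)

Weld metal: throat = 0.707×0.3125 = 0.22094 in, L = 2×2.875 = 5.75 in. φR_n = 0.75 × 0.6 × 80 × 0.22094 × 5.75 = 45.7 kips.
Base metal shear (0.25 in plate): yield φR_n = 1.0×0.6×36×0.25×5.75 = 31.1 kips; rupture φR_n = 0.75×0.6×58×0.25×5.75 = 37.5 kips; take 31.1 kips (yield).
Tension yield (gross): A_g = 1.6875×0.25 = 0.42188 in². φR_n = 0.90 × 36 × 0.42188 = 13.7 kips.
Governing: min(45.7, 31.1, 13.7) = 13.7 kips → gross-section yield.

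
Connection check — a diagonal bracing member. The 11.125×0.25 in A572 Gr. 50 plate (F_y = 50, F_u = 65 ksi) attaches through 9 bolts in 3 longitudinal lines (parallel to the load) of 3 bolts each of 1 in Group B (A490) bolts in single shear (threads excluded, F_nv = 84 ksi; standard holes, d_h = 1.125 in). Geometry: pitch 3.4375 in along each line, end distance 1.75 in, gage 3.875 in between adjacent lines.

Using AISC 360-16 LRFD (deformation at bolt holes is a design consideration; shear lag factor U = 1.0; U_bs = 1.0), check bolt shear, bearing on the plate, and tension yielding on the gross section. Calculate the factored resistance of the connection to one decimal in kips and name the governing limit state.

125.2 kips (gross-section yield governs)

Bolt shear: A_b = π(1)²/4 = 0.7854 in². φR_n = 0.75 × 84 × 0.7854 × 9 × 1 = 445.3 kips.
Bearing (0.25 in plate, F_u = 65 ksi): end bolts L_c = 1.75 − 1.125/2 = 1.1875, R_n = min(1.2×1.1875×0.25×65, 2.4×1×0.25×65) = 23.156 kips/bolt; interior L_c = 3.4375 − 1.125 = 2.3125, R_n = 39 kips/bolt. φR_n = 0.75 × (3×23.156 + 6×39) = 227.6 kips.
Tension yield (gross): A_g = 11.125×0.25 = 2.7813 in². φR_n = 0.90 × 50 × 2.7813 = 125.2 kips.
Governing: min(445.3, 227.6, 125.2) = 125.2 kips → gross-section yield.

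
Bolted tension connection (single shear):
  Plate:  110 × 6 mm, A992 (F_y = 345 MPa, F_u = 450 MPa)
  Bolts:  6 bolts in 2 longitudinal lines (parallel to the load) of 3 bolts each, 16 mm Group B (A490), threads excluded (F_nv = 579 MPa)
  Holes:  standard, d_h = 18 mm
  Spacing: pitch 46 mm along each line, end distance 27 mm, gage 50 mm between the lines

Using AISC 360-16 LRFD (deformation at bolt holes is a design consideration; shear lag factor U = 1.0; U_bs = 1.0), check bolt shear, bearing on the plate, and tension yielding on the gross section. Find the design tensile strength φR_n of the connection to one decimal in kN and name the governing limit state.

Bolt shear: A_b = π(16)²/4 = 201.06 mm². φR_n = 0.75 × 579 × 201.06 × 6 × 1 = 523.9 kN.
Bearing (6 mm plate, F_u = 450 MPa): end bolts L_c = 27 − 18/2 = 18, R_n = min(1.2×18×6×450, 2.4×16×6×450) = 58.32 kN/bolt; interior L_c = 46 − 18 = 28, R_n = 90.72 kN/bolt. φR_n = 0.75 × (2×58.32 + 4×90.72) = 359.6 kN.
Tension yield (gross): A_g = 110×6 = 660 mm². φR_n = 0.90 × 345 × 660 = 204.9 kN.
Governing: min(523.9, 359.6, 204.9) = 204.9 kN → gross-section yield.

204.9 kN (gross-section yield governs)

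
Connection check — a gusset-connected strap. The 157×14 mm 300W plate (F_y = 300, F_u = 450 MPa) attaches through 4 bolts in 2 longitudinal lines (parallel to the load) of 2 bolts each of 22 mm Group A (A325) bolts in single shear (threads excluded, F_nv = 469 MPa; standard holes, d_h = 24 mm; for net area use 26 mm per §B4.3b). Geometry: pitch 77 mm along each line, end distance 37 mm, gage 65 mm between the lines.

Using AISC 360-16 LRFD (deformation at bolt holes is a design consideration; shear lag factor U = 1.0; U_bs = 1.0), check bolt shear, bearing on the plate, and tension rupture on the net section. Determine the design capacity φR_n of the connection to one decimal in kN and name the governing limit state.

496.1 kN (net-section rupture governs)

Bolt shear: A_b = π(22)²/4 = 380.13 mm². φR_n = 0.75 × 469 × 380.13 × 4 × 1 = 534.8 kN.
Bearing (14 mm plate, F_u = 450 MPa): end bolts L_c = 37 − 24/2 = 25, R_n = min(1.2×25×14×450, 2.4×22×14×450) = 189 kN/bolt; interior L_c = 77 − 24 = 53, R_n = 332.64 kN/bolt. φR_n = 0.75 × (2×189 + 2×332.64) = 782.5 kN.
Tension rupture (net): A_n = (157 − 2×26)×14 = 1470 mm² (U = 1.0, A_e = A_n). φR_n = 0.75 × 450 × 1470 = 496.1 kN.
Governing: min(534.8, 782.5, 496.1) = 496.1 kN → net-section rupture.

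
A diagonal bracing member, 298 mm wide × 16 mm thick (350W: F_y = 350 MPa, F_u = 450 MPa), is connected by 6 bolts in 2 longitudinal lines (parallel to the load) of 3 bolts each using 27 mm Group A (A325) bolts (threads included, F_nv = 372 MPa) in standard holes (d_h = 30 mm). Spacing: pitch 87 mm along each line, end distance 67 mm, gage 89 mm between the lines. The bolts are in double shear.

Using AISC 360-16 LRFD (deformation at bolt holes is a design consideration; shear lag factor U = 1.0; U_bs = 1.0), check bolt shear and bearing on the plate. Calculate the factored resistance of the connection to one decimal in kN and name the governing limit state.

Bolt shear: A_b = π(27)²/4 = 572.56 mm². φR_n = 0.75 × 372 × 572.56 × 6 × 2 = 1916.9 kN.
Bearing (16 mm plate, F_u = 450 MPa): end bolts L_c = 67 − 30/2 = 52, R_n = min(1.2×52×16×450, 2.4×27×16×450) = 449.28 kN/bolt; interior L_c = 87 − 30 = 57, R_n = 466.56 kN/bolt. φR_n = 0.75 × (2×449.28 + 4×466.56) = 2073.6 kN.
Governing: min(1916.9, 2073.6) = 1916.9 kN → bolt shear.

1916.9 kN (bolt shear governs)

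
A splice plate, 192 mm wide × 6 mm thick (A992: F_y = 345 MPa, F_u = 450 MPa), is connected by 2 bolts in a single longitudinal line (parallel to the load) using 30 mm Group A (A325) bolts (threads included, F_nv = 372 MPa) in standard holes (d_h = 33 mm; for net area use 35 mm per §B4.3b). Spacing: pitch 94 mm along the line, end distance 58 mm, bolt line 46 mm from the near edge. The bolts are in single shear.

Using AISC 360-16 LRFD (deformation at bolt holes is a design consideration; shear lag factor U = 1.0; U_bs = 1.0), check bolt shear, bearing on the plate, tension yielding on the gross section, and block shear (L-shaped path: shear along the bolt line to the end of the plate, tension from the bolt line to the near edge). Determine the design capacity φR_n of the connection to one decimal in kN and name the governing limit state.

Bolt shear: A_b = π(30)²/4 = 706.86 mm². φR_n = 0.75 × 372 × 706.86 × 2 × 1 = 394.4 kN.
Bearing (6 mm plate, F_u = 450 MPa): end bolts L_c = 58 − 33/2 = 41.5, R_n = min(1.2×41.5×6×450, 2.4×30×6×450) = 134.46 kN/bolt; interior L_c = 94 − 33 = 61, R_n = 194.4 kN/bolt. φR_n = 0.75 × (1×134.46 + 1×194.4) = 246.6 kN.
Tension yield (gross): A_g = 192×6 = 1152 mm². φR_n = 0.90 × 345 × 1152 = 357.7 kN.
Block shear: shear path 1×[58+1×94] = 1×152 mm, A_gv = 912, A_nv = 1×(152 − 1.5×35)×6 = 597 mm²; tension to near edge: (46 − 0.5×35)×6 = 171 mm². R_n = min(0.6×450×597, 0.6×345×912) + 1.0×450×171 = min(161.19, 188.78) + 76.95 = 238.14 kN. φR_n = 0.75 × 238.14 = 178.6 kN.
Governing: min(394.4, 246.6, 357.7, 178.6) = 178.6 kN → block shear.

178.6 kN (block shear governs)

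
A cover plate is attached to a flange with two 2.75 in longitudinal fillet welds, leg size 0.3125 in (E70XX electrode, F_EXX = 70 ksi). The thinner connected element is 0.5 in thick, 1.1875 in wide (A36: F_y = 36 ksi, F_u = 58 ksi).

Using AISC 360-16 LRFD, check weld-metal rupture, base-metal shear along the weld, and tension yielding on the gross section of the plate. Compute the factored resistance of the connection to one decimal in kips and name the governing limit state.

Weld metal: throat = 0.707×0.3125 = 0.22094 in, L = 2×2.75 = 5.5 in. φR_n = 0.75 × 0.6 × 70 × 0.22094 × 5.5 = 38.3 kips.
Base metal shear (0.5 in plate): yield φR_n = 1.0×0.6×36×0.5×5.5 = 59.4 kips; rupture φR_n = 0.75×0.6×58×0.5×5.5 = 71.8 kips; take 59.4 kips (yield).
Tension yield (gross): A_g = 1.1875×0.5 = 0.59375 in². φR_n = 0.90 × 36 × 0.59375 = 19.2 kips.
Governing: min(38.3, 59.4, 19.2) = 19.2 kips → gross-section yield.

19.2 kips (gross-section yield governs)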